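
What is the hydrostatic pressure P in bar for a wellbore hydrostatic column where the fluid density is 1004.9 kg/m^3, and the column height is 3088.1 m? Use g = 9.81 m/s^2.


P = rho * g * h / 1e6
P = 1004.9 * 9.81 * 3088.1 / 1e6
P = 30.44270 MPa
Convert: 30.44270 MPa * 10.0 = 304.43 bar
P = 304.43 bar


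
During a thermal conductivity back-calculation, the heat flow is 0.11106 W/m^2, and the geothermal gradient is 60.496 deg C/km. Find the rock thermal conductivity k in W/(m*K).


k = q / (grad / 1000)
k = 0.11106 / (60.496 / 1000)
k = 1.8358 W/(m*K)


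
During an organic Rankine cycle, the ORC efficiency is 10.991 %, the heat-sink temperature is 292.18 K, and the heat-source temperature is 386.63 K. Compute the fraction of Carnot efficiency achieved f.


f = (eta_orc/100) / (1 - Tc/Th)
f = (10.991/100) / (1 - 292.18/386.63)
f = 0.44992


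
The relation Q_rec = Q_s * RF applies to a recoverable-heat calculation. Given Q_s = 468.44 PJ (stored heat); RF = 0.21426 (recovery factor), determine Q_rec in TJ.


Q_rec = Q_s * RF
Q_rec = 468.44 * 0.21426
Q_rec = 100.3680 PJ
Convert: 100.3680 PJ * 1000.0 = 1.0037e+05 TJ
Q_rec = 1.0037e+05 TJ


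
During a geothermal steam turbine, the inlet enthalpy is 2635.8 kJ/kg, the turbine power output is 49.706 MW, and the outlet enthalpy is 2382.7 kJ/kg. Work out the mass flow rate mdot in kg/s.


mdot = P * 1000 / (h_in - h_out)
mdot = 49.706 * 1000 / (2635.8 - 2382.7)
mdot = 196.39 kg/s


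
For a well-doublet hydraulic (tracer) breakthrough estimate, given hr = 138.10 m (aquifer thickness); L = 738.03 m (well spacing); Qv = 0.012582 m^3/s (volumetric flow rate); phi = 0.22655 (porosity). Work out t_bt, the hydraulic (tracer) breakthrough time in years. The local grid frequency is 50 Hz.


t_bt = pi * hr * phi * L^2 / (3 * Qv) / (365.25*86400)
t_bt = pi * 138.10 * 0.22655 * 738.03^2 / (3 * 0.012582) / (365.25*86400)
t_bt = 44.945 years


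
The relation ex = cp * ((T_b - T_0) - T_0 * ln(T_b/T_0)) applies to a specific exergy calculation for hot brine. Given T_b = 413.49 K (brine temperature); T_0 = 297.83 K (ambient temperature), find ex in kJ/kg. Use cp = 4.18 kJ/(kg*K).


ex = cp * ((T_b - T_0) - T_0 * ln(T_b/T_0))
ex = 4.18 * ((413.49 - 297.83) - 297.83 * ln(413.49/297.83))
ex = 74.984 kJ/kg


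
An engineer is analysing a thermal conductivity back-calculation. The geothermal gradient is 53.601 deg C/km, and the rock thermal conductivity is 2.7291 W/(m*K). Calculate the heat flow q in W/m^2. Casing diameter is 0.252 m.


q = k * grad / 1000
q = 2.7291 * 53.601 / 1000
q = 0.14628 W/m^2


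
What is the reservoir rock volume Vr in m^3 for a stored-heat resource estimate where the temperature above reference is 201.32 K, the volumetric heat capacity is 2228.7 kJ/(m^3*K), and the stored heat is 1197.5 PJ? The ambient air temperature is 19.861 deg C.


Vr = Q_s * 1e12 / (rhoc * dT)
Vr = 1197.5 * 1e12 / (2228.7 * 201.32)
Vr = 2.6689e+09 m^3


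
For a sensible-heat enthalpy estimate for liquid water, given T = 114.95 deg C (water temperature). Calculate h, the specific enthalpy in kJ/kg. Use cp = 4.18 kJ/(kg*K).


h = cp * T
h = 4.18 * 114.95
h = 480.49 kJ/kg


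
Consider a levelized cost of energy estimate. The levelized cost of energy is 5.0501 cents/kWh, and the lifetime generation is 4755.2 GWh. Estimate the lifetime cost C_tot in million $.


C_tot = LCOE / 100 * E_tot
C_tot = 5.0501 / 100 * 4755.2
C_tot = 240.14 million $


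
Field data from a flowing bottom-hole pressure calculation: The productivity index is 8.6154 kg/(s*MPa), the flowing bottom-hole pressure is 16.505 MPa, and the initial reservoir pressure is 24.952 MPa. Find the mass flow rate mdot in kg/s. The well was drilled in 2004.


mdot = (P_i - P_wf) * PI
mdot = (24.952 - 16.505) * 8.6154
mdot = 72.774 kg/s


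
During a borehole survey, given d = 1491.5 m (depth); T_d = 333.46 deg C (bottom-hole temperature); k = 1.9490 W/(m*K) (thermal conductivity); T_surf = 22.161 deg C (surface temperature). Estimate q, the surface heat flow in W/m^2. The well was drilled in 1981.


Step 1: grad = (T_d - T_surf)/d * 1000 = (333.46 - 22.161)/1491.5 * 1000 = 208.7154 deg C/km
Step 2: q = k * grad / 1000 = 1.949 * 208.7154 / 1000 = 0.40679 W/m^2
q = 0.40679 W/m^2


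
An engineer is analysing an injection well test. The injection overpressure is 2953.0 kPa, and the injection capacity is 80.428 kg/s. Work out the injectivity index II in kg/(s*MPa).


II = mdot * 1000 / dP
II = 80.428 * 1000 / 2953.0
II = 27.236 kg/(s*MPa)


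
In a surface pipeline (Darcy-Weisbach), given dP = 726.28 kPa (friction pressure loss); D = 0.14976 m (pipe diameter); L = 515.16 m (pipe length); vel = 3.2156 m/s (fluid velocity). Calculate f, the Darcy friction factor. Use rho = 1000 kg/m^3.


f = dP*1000 / ((L/D)*(rho*vel^2/2))
f = 726.28*1000 / ((515.16/0.14976)*(1000*3.2156^2/2))
f = 0.040838


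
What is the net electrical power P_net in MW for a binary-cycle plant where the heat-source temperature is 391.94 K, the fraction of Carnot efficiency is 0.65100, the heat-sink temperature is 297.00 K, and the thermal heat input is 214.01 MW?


Step 1: eta = (1 - Tc/Th)*f = (1 - 297.0/391.94)*0.651 = 0.1576924
Step 2: P_net = eta * Q_in = 0.1576924 * 214.01 = 33.748 MW
P_net = 33.748 MW


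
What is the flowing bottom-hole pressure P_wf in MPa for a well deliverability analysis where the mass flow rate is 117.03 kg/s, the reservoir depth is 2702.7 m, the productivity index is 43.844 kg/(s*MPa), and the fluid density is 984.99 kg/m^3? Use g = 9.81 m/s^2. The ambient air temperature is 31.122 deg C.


Step 1: P_i = rho*g*h/1e6 = 984.99*9.81*2702.7/1e6 = 26.11552 MPa
Step 2: P_wf = P_i - mdot/PI = 26.11552 - 117.03/43.844 = 23.446 MPa
P_wf = 23.446 MPa


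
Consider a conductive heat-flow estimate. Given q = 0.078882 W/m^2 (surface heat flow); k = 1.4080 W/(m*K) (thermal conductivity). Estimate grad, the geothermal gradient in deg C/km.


grad = q * 1000 / k
grad = 0.078882 * 1000 / 1.4080
grad = 56.024 deg C/km


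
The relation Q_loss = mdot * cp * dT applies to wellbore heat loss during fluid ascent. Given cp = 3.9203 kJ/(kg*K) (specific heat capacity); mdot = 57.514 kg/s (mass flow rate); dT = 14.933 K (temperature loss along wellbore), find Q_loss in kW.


Q_loss = mdot * cp * dT
Q_loss = 57.514 * 3.9203 * 14.933
Q_loss = 3367.0 kW


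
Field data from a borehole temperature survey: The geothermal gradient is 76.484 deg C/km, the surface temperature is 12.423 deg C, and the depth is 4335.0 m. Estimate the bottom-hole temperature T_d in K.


T_d = T_surf + grad * d / 1000
T_d = 12.423 + 76.484 * 4335.0 / 1000
T_d = 343.9811 deg C
Convert to K: 343.9811 + 273.15 = 617.13 K
T_d = 617.13 K


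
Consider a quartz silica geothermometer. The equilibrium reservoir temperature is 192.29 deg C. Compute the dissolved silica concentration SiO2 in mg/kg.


SiO2 = 10^(5.19 - 1309/(T_eq + 273.15))
SiO2 = 10^(5.19 - 1309/(192.29 + 273.15))
SiO2 = 238.57 mg/kg


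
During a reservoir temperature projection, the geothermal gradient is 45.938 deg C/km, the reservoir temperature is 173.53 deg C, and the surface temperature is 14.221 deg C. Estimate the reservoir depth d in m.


d = (T_res - T_surf) / grad * 1000
d = (173.53 - 14.221) / 45.938 * 1000
d = 3467.9 m


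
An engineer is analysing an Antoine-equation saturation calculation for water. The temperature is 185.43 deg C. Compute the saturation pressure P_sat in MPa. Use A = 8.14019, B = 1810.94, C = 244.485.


P_sat = 10^(A - B/(C + T)) / 760 * 0.101325
P_sat = 10^(8.14019 - 1810.94/(244.485 + 185.43)) / 760 * 0.101325
P_sat = 1.1292 MPa


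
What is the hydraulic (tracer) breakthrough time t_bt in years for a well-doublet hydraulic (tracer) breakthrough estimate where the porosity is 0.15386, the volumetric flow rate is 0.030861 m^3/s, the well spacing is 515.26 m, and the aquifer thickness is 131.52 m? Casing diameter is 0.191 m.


t_bt = pi * hr * phi * L^2 / (3 * Qv) / (365.25*86400)
t_bt = pi * 131.52 * 0.15386 * 515.26^2 / (3 * 0.030861) / (365.25*86400)
t_bt = 5.7768 years


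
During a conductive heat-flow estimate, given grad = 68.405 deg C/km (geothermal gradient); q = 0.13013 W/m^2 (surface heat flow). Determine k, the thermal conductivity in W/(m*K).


k = q * 1000 / grad
k = 0.13013 * 1000 / 68.405
k = 1.9023 W/(m*K)


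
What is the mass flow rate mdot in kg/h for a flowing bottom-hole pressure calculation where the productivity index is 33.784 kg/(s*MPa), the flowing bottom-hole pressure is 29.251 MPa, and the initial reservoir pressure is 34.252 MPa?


mdot = (P_i - P_wf) * PI
mdot = (34.252 - 29.251) * 33.784
mdot = 168.9538 kg/s
Convert: 168.9538 kg/s * 3600.0 = 6.0823e+05 kg/h
mdot = 6.0823e+05 kg/h


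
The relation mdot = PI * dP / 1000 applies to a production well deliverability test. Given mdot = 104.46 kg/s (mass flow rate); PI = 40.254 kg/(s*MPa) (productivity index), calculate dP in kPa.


dP = mdot * 1000 / PI
dP = 104.46 * 1000 / 40.254
dP = 2595.0 kPa


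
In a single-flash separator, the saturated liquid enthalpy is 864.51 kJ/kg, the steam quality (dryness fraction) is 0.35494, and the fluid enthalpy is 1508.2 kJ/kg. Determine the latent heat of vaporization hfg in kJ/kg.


hfg = (h - hf) / x
hfg = (1508.2 - 864.51) / 0.35494
hfg = 1813.5 kJ/kg


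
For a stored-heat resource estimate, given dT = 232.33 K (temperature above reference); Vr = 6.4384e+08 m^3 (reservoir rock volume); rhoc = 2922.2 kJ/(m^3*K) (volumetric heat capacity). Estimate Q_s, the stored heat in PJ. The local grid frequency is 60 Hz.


Q_s = Vr * rhoc * dT / 1e12
Q_s = 6.4384e+08 * 2922.2 * 232.33 / 1e12
Q_s = 437.11 PJ


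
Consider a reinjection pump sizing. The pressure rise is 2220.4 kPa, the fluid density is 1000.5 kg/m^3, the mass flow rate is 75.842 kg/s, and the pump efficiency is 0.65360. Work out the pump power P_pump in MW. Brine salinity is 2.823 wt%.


P_pump = mdot * dP / (rho * eta)
P_pump = 75.842 * 2220.4 / (1000.5 * 0.65360)
P_pump = 257.5205 kW
Convert: 257.5205 kW * 0.001 = 0.25752 MW
P_pump = 0.25752 MW


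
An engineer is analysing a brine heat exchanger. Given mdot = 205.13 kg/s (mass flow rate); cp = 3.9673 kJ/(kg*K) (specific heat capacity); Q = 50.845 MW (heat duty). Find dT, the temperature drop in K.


dT = Q * 1000 / (mdot * cp)
dT = 50.845 * 1000 / (205.13 * 3.9673)
dT = 62.478 K


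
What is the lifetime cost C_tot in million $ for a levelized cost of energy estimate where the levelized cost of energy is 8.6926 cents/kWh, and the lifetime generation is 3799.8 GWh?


C_tot = LCOE / 100 * E_tot
C_tot = 8.6926 / 100 * 3799.8
C_tot = 330.30 million $


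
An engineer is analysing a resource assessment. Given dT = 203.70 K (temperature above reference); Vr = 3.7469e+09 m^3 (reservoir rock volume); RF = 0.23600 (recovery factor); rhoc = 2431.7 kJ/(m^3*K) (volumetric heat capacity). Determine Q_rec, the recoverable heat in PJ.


Step 1: Q_s = Vr*rhoc*dT/1e12 = 3.7469e+09*2431.7*203.7/1e12 = 1855.979 PJ
Step 2: Q_rec = Q_s * RF = 1855.979 * 0.236 = 438.01 PJ
Q_rec = 438.01 PJ


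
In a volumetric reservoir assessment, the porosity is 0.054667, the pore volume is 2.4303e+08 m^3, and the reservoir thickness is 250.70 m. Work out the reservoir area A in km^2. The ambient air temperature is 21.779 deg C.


A = Vp / (1e6 * hr * phi)
A = 2.4303e+08 / (1e6 * 250.70 * 0.054667)
A = 17.733 km^2


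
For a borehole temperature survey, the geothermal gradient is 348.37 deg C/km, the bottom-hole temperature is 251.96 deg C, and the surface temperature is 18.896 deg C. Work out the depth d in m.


d = (T_d - T_surf) / grad * 1000
d = (251.96 - 18.896) / 348.37 * 1000
d = 669.01 m


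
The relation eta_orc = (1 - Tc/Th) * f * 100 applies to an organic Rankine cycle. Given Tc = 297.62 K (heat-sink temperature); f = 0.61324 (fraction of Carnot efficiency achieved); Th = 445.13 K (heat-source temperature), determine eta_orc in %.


eta_orc = (1 - Tc/Th) * f * 100
eta_orc = (1 - 297.62/445.13) * 0.61324 * 100
eta_orc = 20.322 %


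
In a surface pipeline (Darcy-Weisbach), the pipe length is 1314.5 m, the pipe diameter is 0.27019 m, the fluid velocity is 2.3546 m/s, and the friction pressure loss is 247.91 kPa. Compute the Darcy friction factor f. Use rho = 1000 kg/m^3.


f = dP*1000 / ((L/D)*(rho*vel^2/2))
f = 247.91*1000 / ((1314.5/0.27019)*(1000*2.3546^2/2))
f = 0.018382


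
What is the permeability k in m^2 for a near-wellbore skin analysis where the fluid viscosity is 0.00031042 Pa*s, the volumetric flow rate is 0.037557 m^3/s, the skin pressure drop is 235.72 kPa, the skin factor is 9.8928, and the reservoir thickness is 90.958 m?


k = S*q*mu / (2*pi*dP_s*1000*hr)
k = 9.8928*0.037557*0.00031042 / (2*pi*235.72*1000*90.958)
k = 8.5614e-13 m^2


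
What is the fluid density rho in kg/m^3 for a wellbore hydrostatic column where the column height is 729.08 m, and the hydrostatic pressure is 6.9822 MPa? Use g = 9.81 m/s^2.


rho = P * 1e6 / (g * h)
rho = 6.9822 * 1e6 / (9.81 * 729.08)
rho = 976.22 kg/m^3


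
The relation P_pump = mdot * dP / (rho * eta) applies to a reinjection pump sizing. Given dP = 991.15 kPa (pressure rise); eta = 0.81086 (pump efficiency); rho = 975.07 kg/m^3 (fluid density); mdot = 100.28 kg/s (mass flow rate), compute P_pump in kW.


P_pump = mdot * dP / (rho * eta)
P_pump = 100.28 * 991.15 / (975.07 * 0.81086)
P_pump = 125.71 kW


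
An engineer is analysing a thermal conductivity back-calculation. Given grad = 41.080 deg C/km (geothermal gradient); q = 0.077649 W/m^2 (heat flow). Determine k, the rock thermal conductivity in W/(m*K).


k = q / (grad / 1000)
k = 0.077649 / (41.080 / 1000)
k = 1.8902 W/(m*K)


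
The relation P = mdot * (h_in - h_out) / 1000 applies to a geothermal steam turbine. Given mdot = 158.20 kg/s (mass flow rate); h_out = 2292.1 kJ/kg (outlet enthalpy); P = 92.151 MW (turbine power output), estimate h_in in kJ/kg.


h_in = h_out + P * 1000 / mdot
h_in = 2292.1 + 92.151 * 1000 / 158.20
h_in = 2874.6 kJ/kg


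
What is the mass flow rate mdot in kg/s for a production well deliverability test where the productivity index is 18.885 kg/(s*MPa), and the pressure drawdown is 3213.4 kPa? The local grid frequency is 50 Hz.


mdot = PI * dP / 1000
mdot = 18.885 * 3213.4 / 1000
mdot = 60.685 kg/s


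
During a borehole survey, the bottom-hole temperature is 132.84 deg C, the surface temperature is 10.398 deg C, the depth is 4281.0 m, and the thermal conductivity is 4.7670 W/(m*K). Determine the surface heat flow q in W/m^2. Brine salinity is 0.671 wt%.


Step 1: grad = (T_d - T_surf)/d * 1000 = (132.84 - 10.398)/4281.0 * 1000 = 28.60126 deg C/km
Step 2: q = k * grad / 1000 = 4.767 * 28.60126 / 1000 = 0.13634 W/m^2
q = 0.13634 W/m^2


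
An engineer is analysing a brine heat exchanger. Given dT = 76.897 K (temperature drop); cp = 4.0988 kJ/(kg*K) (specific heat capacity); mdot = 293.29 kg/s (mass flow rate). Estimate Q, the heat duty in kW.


Q = mdot * cp * dT / 1000
Q = 293.29 * 4.0988 * 76.897 / 1000
Q = 92.44073 MW
Convert: 92.44073 MW * 1000.0 = 92441 kW
Q = 92441 kW


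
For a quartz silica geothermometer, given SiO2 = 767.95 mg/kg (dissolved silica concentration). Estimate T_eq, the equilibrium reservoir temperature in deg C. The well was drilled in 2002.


T_eq = 1309 / (5.19 - log10(SiO2)) - 273.15
T_eq = 1309 / (5.19 - log10(767.95)) - 273.15
T_eq = 294.83 deg C


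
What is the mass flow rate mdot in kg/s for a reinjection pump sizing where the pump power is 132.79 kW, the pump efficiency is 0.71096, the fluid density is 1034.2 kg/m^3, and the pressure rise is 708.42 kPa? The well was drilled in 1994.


mdot = P_pump * rho * eta / dP
mdot = 132.79 * 1034.2 * 0.71096 / 708.42
mdot = 137.82 kg/s


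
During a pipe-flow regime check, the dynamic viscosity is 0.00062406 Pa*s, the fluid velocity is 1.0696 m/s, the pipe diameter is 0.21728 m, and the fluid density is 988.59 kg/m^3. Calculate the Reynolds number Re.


Re = rho * vel * D / mu
Re = 988.59 * 1.0696 * 0.21728 / 0.00062406
Re = 3.6816e+05


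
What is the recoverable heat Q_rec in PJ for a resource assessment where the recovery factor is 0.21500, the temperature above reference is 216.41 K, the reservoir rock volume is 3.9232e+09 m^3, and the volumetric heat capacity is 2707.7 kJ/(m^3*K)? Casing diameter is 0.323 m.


Step 1: Q_s = Vr*rhoc*dT/1e12 = 3.9232e+09*2707.7*216.41/1e12 = 2298.891 PJ
Step 2: Q_rec = Q_s * RF = 2298.891 * 0.215 = 494.26 PJ
Q_rec = 494.26 PJ


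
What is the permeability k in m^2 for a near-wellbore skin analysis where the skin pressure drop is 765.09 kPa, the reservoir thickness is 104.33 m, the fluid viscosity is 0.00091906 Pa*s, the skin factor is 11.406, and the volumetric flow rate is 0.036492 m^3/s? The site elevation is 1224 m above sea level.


k = S*q*mu / (2*pi*dP_s*1000*hr)
k = 11.406*0.036492*0.00091906 / (2*pi*765.09*1000*104.33)
k = 7.6273e-13 m^2


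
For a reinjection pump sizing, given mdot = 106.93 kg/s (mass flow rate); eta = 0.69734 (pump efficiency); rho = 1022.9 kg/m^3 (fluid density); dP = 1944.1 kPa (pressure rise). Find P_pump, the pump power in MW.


P_pump = mdot * dP / (rho * eta)
P_pump = 106.93 * 1944.1 / (1022.9 * 0.69734)
P_pump = 291.4341 kW
Convert: 291.4341 kW * 0.001 = 0.29143 MW
P_pump = 0.29143 MW


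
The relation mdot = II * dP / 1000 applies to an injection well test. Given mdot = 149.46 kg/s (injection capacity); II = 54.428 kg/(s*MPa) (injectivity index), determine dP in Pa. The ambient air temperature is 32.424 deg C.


dP = mdot * 1000 / II
dP = 149.46 * 1000 / 54.428
dP = 2746.013 kPa
Convert: 2746.013 kPa * 1000.0 = 2.7460e+06 Pa
dP = 2.7460e+06 Pa


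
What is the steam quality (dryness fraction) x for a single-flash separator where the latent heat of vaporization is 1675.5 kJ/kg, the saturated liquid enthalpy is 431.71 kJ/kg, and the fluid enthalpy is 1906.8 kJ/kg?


x = (h - hf) / hfg
x = (1906.8 - 431.71) / 1675.5
x = 0.88039


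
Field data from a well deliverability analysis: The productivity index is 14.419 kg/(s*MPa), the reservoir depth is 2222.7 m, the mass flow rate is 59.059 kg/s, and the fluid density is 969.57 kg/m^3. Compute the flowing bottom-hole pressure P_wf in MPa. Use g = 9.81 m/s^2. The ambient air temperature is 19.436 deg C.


Step 1: P_i = rho*g*h/1e6 = 969.57*9.81*2222.7/1e6 = 21.14117 MPa
Step 2: P_wf = P_i - mdot/PI = 21.14117 - 59.059/14.419 = 17.045 MPa
P_wf = 17.045 MPa


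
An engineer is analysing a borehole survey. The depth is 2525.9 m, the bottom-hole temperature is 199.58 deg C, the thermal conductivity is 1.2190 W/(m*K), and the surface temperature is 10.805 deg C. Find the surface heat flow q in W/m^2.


Step 1: grad = (T_d - T_surf)/d * 1000 = (199.58 - 10.805)/2525.9 * 1000 = 74.73574 deg C/km
Step 2: q = k * grad / 1000 = 1.219 * 74.73574 / 1000 = 0.091103 W/m^2
q = 0.091103 W/m^2


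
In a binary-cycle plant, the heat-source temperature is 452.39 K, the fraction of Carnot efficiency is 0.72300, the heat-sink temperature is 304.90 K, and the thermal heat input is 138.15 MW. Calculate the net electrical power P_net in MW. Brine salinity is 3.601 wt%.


Step 1: eta = (1 - Tc/Th)*f = (1 - 304.9/452.39)*0.723 = 0.2357154
Step 2: P_net = eta * Q_in = 0.2357154 * 138.15 = 32.564 MW
P_net = 32.564 MW


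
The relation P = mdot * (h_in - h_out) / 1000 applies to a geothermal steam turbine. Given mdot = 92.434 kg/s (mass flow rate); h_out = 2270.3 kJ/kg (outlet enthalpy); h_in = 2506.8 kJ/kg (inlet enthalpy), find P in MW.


P = mdot * (h_in - h_out) / 1000
P = 92.434 * (2506.8 - 2270.3) / 1000
P = 21.861 MW


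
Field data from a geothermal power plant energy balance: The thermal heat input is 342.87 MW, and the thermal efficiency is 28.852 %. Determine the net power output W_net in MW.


W_net = eta / 100 * Q_in
W_net = 28.852 / 100 * 342.87
W_net = 98.925 MW


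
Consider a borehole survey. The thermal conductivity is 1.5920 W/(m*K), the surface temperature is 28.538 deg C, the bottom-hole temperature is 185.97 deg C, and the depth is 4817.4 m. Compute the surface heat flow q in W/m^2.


Step 1: grad = (T_d - T_surf)/d * 1000 = (185.97 - 28.538)/4817.4 * 1000 = 32.67987 deg C/km
Step 2: q = k * grad / 1000 = 1.592 * 32.67987 / 1000 = 0.052026 W/m^2
q = 0.052026 W/m^2


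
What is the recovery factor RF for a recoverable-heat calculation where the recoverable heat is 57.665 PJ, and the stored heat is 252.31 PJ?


RF = Q_rec / Q_s
RF = 57.665 / 252.31
RF = 0.22855


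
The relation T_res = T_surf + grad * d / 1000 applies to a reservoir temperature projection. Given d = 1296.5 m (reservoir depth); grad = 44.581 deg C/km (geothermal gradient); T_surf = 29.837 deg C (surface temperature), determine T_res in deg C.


T_res = T_surf + grad * d / 1000
T_res = 29.837 + 44.581 * 1296.5 / 1000
T_res = 87.636 deg C


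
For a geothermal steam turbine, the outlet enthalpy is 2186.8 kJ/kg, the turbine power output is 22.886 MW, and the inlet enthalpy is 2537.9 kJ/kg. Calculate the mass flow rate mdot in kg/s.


mdot = P * 1000 / (h_in - h_out)
mdot = 22.886 * 1000 / (2537.9 - 2186.8)
mdot = 65.184 kg/s


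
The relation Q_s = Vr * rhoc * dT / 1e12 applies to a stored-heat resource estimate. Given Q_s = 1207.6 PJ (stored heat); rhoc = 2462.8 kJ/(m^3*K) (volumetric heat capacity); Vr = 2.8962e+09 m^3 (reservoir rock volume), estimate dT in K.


dT = Q_s * 1e12 / (Vr * rhoc)
dT = 1207.6 * 1e12 / (2.8962e+09 * 2462.8)
dT = 169.30 K


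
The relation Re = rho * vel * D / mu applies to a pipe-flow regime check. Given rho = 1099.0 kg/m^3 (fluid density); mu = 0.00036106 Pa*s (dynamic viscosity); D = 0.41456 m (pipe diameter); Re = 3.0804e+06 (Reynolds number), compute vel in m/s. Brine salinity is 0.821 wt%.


vel = Re * mu / (rho * D)
vel = 3.0804e+06 * 0.00036106 / (1099.0 * 0.41456)
vel = 2.4412 m/s


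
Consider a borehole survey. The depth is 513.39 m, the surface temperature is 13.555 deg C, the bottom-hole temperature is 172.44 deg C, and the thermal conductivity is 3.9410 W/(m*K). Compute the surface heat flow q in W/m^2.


Step 1: grad = (T_d - T_surf)/d * 1000 = (172.44 - 13.555)/513.39 * 1000 = 309.4821 deg C/km
Step 2: q = k * grad / 1000 = 3.941 * 309.4821 / 1000 = 1.2197 W/m^2
q = 1.2197 W/m^2


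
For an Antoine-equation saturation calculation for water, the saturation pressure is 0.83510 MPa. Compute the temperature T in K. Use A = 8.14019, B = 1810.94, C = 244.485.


T = B / (A - log10(P_sat * 760 / 0.101325)) - C
T = 1810.94 / (8.14019 - log10(0.83510 * 760 / 0.101325)) - 244.485
T = 172.4600 deg C
Convert to K: 172.4600 + 273.15 = 445.61 K
T = 445.61 K


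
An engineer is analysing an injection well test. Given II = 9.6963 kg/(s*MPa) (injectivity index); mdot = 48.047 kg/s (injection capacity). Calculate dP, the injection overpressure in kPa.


dP = mdot * 1000 / II
dP = 48.047 * 1000 / 9.6963
dP = 4955.2 kPa


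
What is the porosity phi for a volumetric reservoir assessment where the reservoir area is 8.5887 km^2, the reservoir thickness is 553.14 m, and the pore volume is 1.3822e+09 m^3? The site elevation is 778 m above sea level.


phi = Vp / (A * 1e6 * hr)
phi = 1.3822e+09 / (8.5887 * 1e6 * 553.14)
phi = 0.29094


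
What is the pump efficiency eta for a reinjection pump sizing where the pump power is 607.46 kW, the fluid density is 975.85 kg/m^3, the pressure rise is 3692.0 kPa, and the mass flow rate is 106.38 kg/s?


eta = mdot * dP / (rho * P_pump)
eta = 106.38 * 3692.0 / (975.85 * 607.46)
eta = 0.66255


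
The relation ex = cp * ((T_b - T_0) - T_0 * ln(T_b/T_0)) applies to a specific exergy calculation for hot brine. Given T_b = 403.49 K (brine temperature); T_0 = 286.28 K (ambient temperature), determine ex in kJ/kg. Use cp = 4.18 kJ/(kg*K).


ex = cp * ((T_b - T_0) - T_0 * ln(T_b/T_0))
ex = 4.18 * ((403.49 - 286.28) - 286.28 * ln(403.49/286.28))
ex = 79.270 kJ/kg


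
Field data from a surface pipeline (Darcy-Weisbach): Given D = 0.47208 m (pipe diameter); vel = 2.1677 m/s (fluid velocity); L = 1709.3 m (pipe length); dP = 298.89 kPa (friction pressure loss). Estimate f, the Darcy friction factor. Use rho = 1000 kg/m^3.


f = dP*1000 / ((L/D)*(rho*vel^2/2))
f = 298.89*1000 / ((1709.3/0.47208)*(1000*2.1677^2/2))
f = 0.035135


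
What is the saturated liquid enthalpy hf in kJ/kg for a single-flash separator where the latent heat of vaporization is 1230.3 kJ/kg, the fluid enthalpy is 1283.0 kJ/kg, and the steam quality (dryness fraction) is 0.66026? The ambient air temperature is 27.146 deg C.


hf = h - x * hfg
hf = 1283.0 - 0.66026 * 1230.3
hf = 470.68 kJ/kg


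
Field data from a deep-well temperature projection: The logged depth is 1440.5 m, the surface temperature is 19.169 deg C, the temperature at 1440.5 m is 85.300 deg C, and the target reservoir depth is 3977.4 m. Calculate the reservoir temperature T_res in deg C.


Step 1: grad = (T_d1 - T_surf)/d1 * 1000 = (85.3 - 19.169)/1440.5 * 1000 = 45.90837 deg C/km
Step 2: T_res = T_surf + grad*d2/1000 = 19.169 + 45.90837*3977.4/1000 = 201.76 deg C
T_res = 201.76 deg C


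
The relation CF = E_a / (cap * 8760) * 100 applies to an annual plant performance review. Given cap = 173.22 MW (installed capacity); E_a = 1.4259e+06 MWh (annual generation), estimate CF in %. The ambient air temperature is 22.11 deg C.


CF = E_a / (cap * 8760) * 100
CF = 1.4259e+06 / (173.22 * 8760) * 100
CF = 93.970 %


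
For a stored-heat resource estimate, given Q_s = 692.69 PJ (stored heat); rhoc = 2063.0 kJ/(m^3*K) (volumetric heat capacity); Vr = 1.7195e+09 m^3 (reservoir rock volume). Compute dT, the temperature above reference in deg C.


dT = Q_s * 1e12 / (Vr * rhoc)
dT = 692.69 * 1e12 / (1.7195e+09 * 2063.0)
dT = 195.2709 K
Convert (temperature difference, 1 K = 1 deg C): 195.2709 K = 195.2709 deg C
dT = 195.27 deg C


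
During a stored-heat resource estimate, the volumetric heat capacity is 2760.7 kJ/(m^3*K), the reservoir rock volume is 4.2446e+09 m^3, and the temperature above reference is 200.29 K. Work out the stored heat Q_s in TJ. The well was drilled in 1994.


Q_s = Vr * rhoc * dT / 1e12
Q_s = 4.2446e+09 * 2760.7 * 200.29 / 1e12
Q_s = 2347.012 PJ
Convert: 2347.012 PJ * 1000.0 = 2.3470e+06 TJ
Q_s = 2.3470e+06 TJ


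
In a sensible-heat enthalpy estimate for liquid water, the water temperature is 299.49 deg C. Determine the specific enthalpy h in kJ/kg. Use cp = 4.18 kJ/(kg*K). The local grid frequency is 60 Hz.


h = cp * T
h = 4.18 * 299.49
h = 1251.9 kJ/kg


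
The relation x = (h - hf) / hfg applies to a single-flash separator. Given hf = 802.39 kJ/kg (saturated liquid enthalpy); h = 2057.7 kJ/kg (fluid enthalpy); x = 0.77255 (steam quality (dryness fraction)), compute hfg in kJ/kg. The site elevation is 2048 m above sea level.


hfg = (h - hf) / x
hfg = (2057.7 - 802.39) / 0.77255
hfg = 1624.9 kJ/kg


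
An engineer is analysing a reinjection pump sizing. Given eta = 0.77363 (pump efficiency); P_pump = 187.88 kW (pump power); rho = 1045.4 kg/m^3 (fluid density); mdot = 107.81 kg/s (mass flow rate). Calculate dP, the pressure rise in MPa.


dP = P_pump * rho * eta / mdot
dP = 187.88 * 1045.4 * 0.77363 / 107.81
dP = 1409.410 kPa
Convert: 1409.410 kPa * 0.001 = 1.4094 MPa
dP = 1.4094 MPa


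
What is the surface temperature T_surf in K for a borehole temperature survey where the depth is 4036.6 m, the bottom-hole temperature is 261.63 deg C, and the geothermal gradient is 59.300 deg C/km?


T_surf = T_d - grad * d / 1000
T_surf = 261.63 - 59.300 * 4036.6 / 1000
T_surf = 22.25962 deg C
Convert to K: 22.25962 + 273.15 = 295.41 K
T_surf = 295.41 K


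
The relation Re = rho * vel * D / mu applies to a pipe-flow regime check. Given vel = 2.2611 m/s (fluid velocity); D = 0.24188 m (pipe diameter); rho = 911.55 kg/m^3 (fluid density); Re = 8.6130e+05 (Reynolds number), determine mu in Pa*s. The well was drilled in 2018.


mu = rho * vel * D / Re
mu = 911.55 * 2.2611 * 0.24188 / 8.6130e+05
mu = 0.00057882 Pa*s


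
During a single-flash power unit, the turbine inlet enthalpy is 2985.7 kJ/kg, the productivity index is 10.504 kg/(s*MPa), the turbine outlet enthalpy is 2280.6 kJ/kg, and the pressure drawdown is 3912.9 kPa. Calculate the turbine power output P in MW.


Step 1: mdot = PI * dP / 1000 = 10.504 * 3912.9 / 1000 = 41.10110 kg/s
Step 2: P = mdot*(h_in - h_out)/1000 = 41.10110*(2985.7 - 2280.6)/1000 = 28.980 MW
P = 28.980 MW


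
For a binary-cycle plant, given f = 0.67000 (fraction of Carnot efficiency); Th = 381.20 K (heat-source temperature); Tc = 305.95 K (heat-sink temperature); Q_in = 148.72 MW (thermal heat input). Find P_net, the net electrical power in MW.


Step 1: eta = (1 - Tc/Th)*f = (1 - 305.95/381.2)*0.67 = 0.1322600
Step 2: P_net = eta * Q_in = 0.1322600 * 148.72 = 19.670 MW
P_net = 19.670 MW


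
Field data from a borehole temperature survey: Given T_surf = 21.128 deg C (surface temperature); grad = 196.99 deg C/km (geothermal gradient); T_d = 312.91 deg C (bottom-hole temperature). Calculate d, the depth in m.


d = (T_d - T_surf) / grad * 1000
d = (312.91 - 21.128) / 196.99 * 1000
d = 1481.2 m


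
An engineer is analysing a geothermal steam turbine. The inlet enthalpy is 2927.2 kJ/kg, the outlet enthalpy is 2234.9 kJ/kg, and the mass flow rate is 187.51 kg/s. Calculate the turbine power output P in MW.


P = mdot * (h_in - h_out) / 1000
P = 187.51 * (2927.2 - 2234.9) / 1000
P = 129.81 MW


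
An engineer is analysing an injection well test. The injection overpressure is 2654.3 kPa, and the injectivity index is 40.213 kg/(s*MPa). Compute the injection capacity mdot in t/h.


mdot = II * dP / 1000
mdot = 40.213 * 2654.3 / 1000
mdot = 106.7374 kg/s
Convert: 106.7374 kg/s * 3.6 = 384.25 t/h
mdot = 384.25 t/h


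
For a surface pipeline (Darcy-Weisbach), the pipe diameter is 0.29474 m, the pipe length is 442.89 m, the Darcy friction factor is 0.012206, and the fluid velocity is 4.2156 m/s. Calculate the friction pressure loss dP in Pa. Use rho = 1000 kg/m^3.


dP = f * (L/D) * (rho*vel^2/2) / 1000
dP = 0.012206 * (442.89/0.29474) * (1000*4.2156^2/2) / 1000
dP = 162.9742 kPa
Convert: 162.9742 kPa * 1000.0 = 1.6297e+05 Pa
dP = 1.6297e+05 Pa


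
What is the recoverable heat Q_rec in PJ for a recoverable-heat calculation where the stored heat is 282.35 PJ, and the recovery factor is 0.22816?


Q_rec = Q_s * RF
Q_rec = 282.35 * 0.22816
Q_rec = 64.421 PJ


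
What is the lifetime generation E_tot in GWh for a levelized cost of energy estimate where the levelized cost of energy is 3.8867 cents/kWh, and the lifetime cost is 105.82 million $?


E_tot = C_tot / LCOE * 100
E_tot = 105.82 / 3.8867 * 100
E_tot = 2722.6 GWh


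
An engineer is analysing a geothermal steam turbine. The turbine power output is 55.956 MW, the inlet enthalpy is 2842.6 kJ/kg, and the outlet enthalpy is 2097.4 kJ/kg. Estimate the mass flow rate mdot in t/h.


mdot = P * 1000 / (h_in - h_out)
mdot = 55.956 * 1000 / (2842.6 - 2097.4)
mdot = 75.08857 kg/s
Convert: 75.08857 kg/s * 3.6 = 270.32 t/h
mdot = 270.32 t/h


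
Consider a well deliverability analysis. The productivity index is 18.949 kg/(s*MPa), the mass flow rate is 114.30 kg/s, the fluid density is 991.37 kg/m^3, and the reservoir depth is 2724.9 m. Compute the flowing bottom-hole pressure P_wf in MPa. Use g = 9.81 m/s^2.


Step 1: P_i = rho*g*h/1e6 = 991.37*9.81*2724.9/1e6 = 26.50058 MPa
Step 2: P_wf = P_i - mdot/PI = 26.50058 - 114.3/18.949 = 20.469 MPa
P_wf = 20.469 MPa


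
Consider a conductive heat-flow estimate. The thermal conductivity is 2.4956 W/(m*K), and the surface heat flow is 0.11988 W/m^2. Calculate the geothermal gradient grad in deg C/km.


grad = q * 1000 / k
grad = 0.11988 * 1000 / 2.4956
grad = 48.037 deg C/km


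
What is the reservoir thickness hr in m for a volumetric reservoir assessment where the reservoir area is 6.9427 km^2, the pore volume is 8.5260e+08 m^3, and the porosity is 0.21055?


hr = Vp / (A * 1e6 * phi)
hr = 8.5260e+08 / (6.9427 * 1e6 * 0.21055)
hr = 583.26 m


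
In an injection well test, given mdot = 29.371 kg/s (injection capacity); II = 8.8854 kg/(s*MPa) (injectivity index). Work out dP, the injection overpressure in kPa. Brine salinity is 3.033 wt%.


dP = mdot * 1000 / II
dP = 29.371 * 1000 / 8.8854
dP = 3305.5 kPa


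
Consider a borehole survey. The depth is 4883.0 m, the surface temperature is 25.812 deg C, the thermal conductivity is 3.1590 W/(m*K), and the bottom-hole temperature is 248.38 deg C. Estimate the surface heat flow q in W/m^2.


Step 1: grad = (T_d - T_surf)/d * 1000 = (248.38 - 25.812)/4883.0 * 1000 = 45.58018 deg C/km
Step 2: q = k * grad / 1000 = 3.159 * 45.58018 / 1000 = 0.14399 W/m^2
q = 0.14399 W/m^2


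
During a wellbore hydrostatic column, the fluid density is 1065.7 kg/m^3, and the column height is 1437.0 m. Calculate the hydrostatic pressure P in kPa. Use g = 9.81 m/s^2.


P = rho * g * h / 1e6
P = 1065.7 * 9.81 * 1437.0 / 1e6
P = 15.02314 MPa
Convert: 15.02314 MPa * 1000.0 = 15023 kPa
P = 15023 kPa


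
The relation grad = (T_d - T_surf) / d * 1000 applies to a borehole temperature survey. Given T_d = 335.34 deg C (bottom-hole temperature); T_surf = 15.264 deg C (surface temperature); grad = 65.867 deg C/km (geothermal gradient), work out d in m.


d = (T_d - T_surf) / grad * 1000
d = (335.34 - 15.264) / 65.867 * 1000
d = 4859.4 m


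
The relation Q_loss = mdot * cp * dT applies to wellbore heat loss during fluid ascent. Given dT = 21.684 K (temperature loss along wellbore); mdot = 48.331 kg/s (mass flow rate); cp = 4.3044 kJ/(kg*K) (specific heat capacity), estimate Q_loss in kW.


Q_loss = mdot * cp * dT
Q_loss = 48.331 * 4.3044 * 21.684
Q_loss = 4511.1 kW


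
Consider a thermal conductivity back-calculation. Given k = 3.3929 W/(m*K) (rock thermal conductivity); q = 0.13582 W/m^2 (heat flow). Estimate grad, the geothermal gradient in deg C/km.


grad = q / k * 1000
grad = 0.13582 / 3.3929 * 1000
grad = 40.031 deg C/km


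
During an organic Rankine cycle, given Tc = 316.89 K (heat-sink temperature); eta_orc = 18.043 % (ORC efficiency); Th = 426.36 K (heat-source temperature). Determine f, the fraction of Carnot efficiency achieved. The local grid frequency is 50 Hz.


f = (eta_orc/100) / (1 - Tc/Th)
f = (18.043/100) / (1 - 316.89/426.36)
f = 0.70273


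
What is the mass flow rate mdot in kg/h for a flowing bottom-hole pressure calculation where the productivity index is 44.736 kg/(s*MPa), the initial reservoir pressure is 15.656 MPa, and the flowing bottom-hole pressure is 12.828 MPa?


mdot = (P_i - P_wf) * PI
mdot = (15.656 - 12.828) * 44.736
mdot = 126.5134 kg/s
Convert: 126.5134 kg/s * 3600.0 = 4.5545e+05 kg/h
mdot = 4.5545e+05 kg/h


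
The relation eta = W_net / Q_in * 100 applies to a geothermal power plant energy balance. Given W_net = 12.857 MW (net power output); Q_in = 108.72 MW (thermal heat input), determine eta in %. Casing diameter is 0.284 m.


eta = W_net / Q_in * 100
eta = 12.857 / 108.72 * 100
eta = 11.826 %


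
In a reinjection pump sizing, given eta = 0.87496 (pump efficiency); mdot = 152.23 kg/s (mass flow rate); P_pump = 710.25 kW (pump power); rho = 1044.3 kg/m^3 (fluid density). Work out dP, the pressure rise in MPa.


dP = P_pump * rho * eta / mdot
dP = 710.25 * 1044.3 * 0.87496 / 152.23
dP = 4263.090 kPa
Convert: 4263.090 kPa * 0.001 = 4.2631 MPa
dP = 4.2631 MPa


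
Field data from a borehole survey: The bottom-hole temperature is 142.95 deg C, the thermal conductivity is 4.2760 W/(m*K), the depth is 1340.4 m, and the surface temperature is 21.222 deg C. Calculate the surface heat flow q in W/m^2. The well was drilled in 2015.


Step 1: grad = (T_d - T_surf)/d * 1000 = (142.95 - 21.222)/1340.4 * 1000 = 90.81468 deg C/km
Step 2: q = k * grad / 1000 = 4.276 * 90.81468 / 1000 = 0.38832 W/m^2
q = 0.38832 W/m^2


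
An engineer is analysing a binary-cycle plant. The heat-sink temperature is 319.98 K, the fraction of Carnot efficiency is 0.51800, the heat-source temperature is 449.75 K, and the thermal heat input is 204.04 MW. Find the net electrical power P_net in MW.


Step 1: eta = (1 - Tc/Th)*f = (1 - 319.98/449.75)*0.518 = 0.1494627
Step 2: P_net = eta * Q_in = 0.1494627 * 204.04 = 30.496 MW
P_net = 30.496 MW


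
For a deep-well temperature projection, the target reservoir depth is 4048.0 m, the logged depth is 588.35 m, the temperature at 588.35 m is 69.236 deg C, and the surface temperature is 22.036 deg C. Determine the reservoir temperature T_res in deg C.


Step 1: grad = (T_d1 - T_surf)/d1 * 1000 = (69.236 - 22.036)/588.35 * 1000 = 80.22436 deg C/km
Step 2: T_res = T_surf + grad*d2/1000 = 22.036 + 80.22436*4048.0/1000 = 346.78 deg C
T_res = 346.78 deg C


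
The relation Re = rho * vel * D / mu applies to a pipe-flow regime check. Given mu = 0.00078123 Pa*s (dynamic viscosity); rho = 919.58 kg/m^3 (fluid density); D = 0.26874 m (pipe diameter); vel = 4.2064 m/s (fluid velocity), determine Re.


Re = rho * vel * D / mu
Re = 919.58 * 4.2064 * 0.26874 / 0.00078123
Re = 1.3306e+06


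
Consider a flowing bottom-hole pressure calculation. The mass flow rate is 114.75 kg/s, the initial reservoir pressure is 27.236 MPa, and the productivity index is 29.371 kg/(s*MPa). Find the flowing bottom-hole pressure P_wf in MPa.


P_wf = P_i - mdot / PI
P_wf = 27.236 - 114.75 / 29.371
P_wf = 23.329 MPa


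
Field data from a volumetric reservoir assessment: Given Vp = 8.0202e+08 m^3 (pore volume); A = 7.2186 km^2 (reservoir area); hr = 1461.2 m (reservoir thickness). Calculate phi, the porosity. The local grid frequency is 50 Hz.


phi = Vp / (A * 1e6 * hr)
phi = 8.0202e+08 / (7.2186 * 1e6 * 1461.2)
phi = 0.076037


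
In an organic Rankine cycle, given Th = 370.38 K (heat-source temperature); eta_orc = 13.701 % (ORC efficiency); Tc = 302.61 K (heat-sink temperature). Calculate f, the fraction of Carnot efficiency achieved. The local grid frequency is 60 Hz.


f = (eta_orc/100) / (1 - Tc/Th)
f = (13.701/100) / (1 - 302.61/370.38)
f = 0.74879


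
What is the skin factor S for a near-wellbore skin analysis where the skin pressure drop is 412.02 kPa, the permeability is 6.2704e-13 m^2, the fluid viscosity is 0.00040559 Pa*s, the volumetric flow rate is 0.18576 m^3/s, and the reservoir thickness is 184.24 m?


S = dP_s * 1000 * 2*pi*k*hr / (q*mu)
S = 412.02 * 1000 * 2*pi*6.2704e-13*184.24 / (0.18576*0.00040559)
S = 3.9695


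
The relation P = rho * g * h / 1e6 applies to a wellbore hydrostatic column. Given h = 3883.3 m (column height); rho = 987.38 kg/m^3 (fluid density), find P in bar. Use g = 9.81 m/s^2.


P = rho * g * h / 1e6
P = 987.38 * 9.81 * 3883.3 / 1e6
P = 37.61441 MPa
Convert: 37.61441 MPa * 10.0 = 376.14 bar
P = 376.14 bar


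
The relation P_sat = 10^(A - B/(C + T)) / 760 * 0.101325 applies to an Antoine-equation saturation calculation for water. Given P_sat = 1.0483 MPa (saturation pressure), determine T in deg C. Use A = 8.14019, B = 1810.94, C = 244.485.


T = B / (A - log10(P_sat * 760 / 0.101325)) - C
T = 1810.94 / (8.14019 - log10(1.0483 * 760 / 0.101325)) - 244.485
T = 182.16 deg C


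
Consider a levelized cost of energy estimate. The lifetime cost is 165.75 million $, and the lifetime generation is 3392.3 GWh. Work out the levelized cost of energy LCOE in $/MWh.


LCOE = C_tot / E_tot * 100
LCOE = 165.75 / 3392.3 * 100
LCOE = 4.886066 cents/kWh
Convert: 4.886066 cents/kWh * 10.0 = 48.861 $/MWh
LCOE = 48.861 $/MWh


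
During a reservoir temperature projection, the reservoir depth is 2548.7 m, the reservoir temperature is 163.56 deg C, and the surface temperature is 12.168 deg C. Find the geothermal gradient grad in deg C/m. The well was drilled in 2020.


grad = (T_res - T_surf) / d * 1000
grad = (163.56 - 12.168) / 2548.7 * 1000
grad = 59.39969 deg C/km
Convert: 59.39969 deg C/km * 0.001 = 0.059400 deg C/m
grad = 0.059400 deg C/m
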